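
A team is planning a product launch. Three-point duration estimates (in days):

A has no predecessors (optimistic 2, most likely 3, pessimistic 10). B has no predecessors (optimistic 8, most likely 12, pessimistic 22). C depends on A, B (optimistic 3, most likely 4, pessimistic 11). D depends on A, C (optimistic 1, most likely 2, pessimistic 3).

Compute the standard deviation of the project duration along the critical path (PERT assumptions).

2.71 days

te_A = (2 + 4·3 + 10)/6 = 24/6 = 4; σ²_A = ((10−2)/6)² = 1.778
te_B = (8 + 4·12 + 22)/6 = 78/6 = 13; σ²_B = ((22−8)/6)² = 5.444
te_C = (3 + 4·4 + 11)/6 = 30/6 = 5; σ²_C = ((11−3)/6)² = 1.778
te_D = (1 + 4·2 + 3)/6 = 12/6 = 2; σ²_D = ((3−1)/6)² = 0.111

Forward pass:
ES_A = 0; EF_A = 4
ES_B = 0; EF_B = 13
ES_C = max(EF_A=4, EF_B=13) = 13; EF_C = 13+5 = 18
ES_D = max(EF_A=4, EF_C=18) = 18; EF_D = 18+2 = 20
Expected project duration μ = 20 days. Critical path: B → C → D.

Variance along critical path = 5.444 + 1.778 + 0.111 = 7.333
σ = √7.333 = 2.708 days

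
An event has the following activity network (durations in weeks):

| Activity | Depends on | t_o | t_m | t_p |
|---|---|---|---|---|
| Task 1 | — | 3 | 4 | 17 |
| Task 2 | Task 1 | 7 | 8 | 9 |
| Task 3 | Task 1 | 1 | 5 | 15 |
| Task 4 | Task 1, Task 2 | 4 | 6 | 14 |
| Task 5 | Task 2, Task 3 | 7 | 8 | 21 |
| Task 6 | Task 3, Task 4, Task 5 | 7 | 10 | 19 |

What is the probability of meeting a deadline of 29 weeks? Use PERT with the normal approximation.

0.061

te_Task 1 = (3 + 4·4 + 17)/6 = 36/6 = 6; σ²_Task 1 = ((17−3)/6)² = 5.444
te_Task 2 = (7 + 4·8 + 9)/6 = 48/6 = 8; σ²_Task 2 = ((9−7)/6)² = 0.111
te_Task 3 = (1 + 4·5 + 15)/6 = 36/6 = 6; σ²_Task 3 = ((15−1)/6)² = 5.444
te_Task 4 = (4 + 4·6 + 14)/6 = 42/6 = 7; σ²_Task 4 = ((14−4)/6)² = 2.778
te_Task 5 = (7 + 4·8 + 21)/6 = 60/6 = 10; σ²_Task 5 = ((21−7)/6)² = 5.444
te_Task 6 = (7 + 4·10 + 19)/6 = 66/6 = 11; σ²_Task 6 = ((19−7)/6)² = 4.000

Forward pass:
ES_Task 1 = 0; EF_Task 1 = 6
ES_Task 2 = 6; EF_Task 2 = 6+8 = 14
ES_Task 3 = 6; EF_Task 3 = 6+6 = 12
ES_Task 4 = max(EF_Task 1=6, EF_Task 2=14) = 14; EF_Task 4 = 14+7 = 21
ES_Task 5 = max(EF_Task 2=14, EF_Task 3=12) = 14; EF_Task 5 = 14+10 = 24
ES_Task 6 = max(EF_Task 3=12, EF_Task 4=21, EF_Task 5=24) = 24; EF_Task 6 = 24+11 = 35
Expected project duration μ = 35 weeks. Critical path: Task 1 → Task 2 → Task 5 → Task 6.

Variance along critical path = 5.444 + 0.111 + 5.444 + 4.000 = 15.000; σ = √15.000 = 3.873 weeks.
Z = (29 − 35) / 3.873 = -1.549
P(T ≤ 29) = Φ(-1.549) ≈ 0.061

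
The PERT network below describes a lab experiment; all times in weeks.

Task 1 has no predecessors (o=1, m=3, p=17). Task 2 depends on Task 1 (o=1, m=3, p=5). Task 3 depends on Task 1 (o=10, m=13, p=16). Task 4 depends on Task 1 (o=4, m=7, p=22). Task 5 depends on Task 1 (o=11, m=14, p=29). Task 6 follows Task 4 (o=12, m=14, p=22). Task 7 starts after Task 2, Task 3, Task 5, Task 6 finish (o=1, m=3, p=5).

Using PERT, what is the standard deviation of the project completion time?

te_Task 1 = (1 + 4·3 + 17)/6 = 30/6 = 5; σ²_Task 1 = ((17−1)/6)² = 7.111
te_Task 2 = (1 + 4·3 + 5)/6 = 18/6 = 3; σ²_Task 2 = ((5−1)/6)² = 0.444
te_Task 3 = (10 + 4·13 + 16)/6 = 78/6 = 13; σ²_Task 3 = ((16−10)/6)² = 1.000
te_Task 4 = (4 + 4·7 + 22)/6 = 54/6 = 9; σ²_Task 4 = ((22−4)/6)² = 9.000
te_Task 5 = (11 + 4·14 + 29)/6 = 96/6 = 16; σ²_Task 5 = ((29−11)/6)² = 9.000
te_Task 6 = (12 + 4·14 + 22)/6 = 90/6 = 15; σ²_Task 6 = ((22−12)/6)² = 2.778
te_Task 7 = (1 + 4·3 + 5)/6 = 18/6 = 3; σ²_Task 7 = ((5−1)/6)² = 0.444

Forward pass:
ES_Task 1 = 0; EF_Task 1 = 5
ES_Task 2 = 5; EF_Task 2 = 5+3 = 8
ES_Task 3 = 5; EF_Task 3 = 5+13 = 18
ES_Task 4 = 5; EF_Task 4 = 5+9 = 14
ES_Task 5 = 5; EF_Task 5 = 5+16 = 21
ES_Task 6 = 14; EF_Task 6 = 14+15 = 29
ES_Task 7 = max(EF_Task 2=8, EF_Task 3=18, EF_Task 5=21, EF_Task 6=29) = 29; EF_Task 7 = 29+3 = 32
Expected project duration μ = 32 weeks. Critical path: Task 1 → Task 4 → Task 6 → Task 7.

Variance along critical path = 7.111 + 9.000 + 2.778 + 0.444 = 19.333
σ = √19.333 = 4.397 weeks

4.40 weeks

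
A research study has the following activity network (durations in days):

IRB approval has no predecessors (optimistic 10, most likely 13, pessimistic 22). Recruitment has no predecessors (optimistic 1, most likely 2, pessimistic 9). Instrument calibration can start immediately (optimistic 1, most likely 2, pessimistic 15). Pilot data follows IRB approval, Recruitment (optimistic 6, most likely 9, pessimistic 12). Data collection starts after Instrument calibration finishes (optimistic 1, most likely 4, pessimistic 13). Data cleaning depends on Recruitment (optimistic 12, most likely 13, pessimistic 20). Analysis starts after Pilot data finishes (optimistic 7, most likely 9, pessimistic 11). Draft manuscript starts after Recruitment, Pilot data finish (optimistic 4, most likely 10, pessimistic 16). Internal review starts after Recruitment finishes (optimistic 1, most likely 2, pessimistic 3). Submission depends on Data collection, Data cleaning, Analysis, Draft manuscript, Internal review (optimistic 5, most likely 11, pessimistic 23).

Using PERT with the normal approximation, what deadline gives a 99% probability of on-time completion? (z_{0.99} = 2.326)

te_IRB approval = (10 + 4·13 + 22)/6 = 84/6 = 14; σ²_IRB approval = ((22−10)/6)² = 4.000
te_Recruitment = (1 + 4·2 + 9)/6 = 18/6 = 3; σ²_Recruitment = ((9−1)/6)² = 1.778
te_Instrument calibration = (1 + 4·2 + 15)/6 = 24/6 = 4; σ²_Instrument calibration = ((15−1)/6)² = 5.444
te_Pilot data = (6 + 4·9 + 12)/6 = 54/6 = 9; σ²_Pilot data = ((12−6)/6)² = 1.000
te_Data collection = (1 + 4·4 + 13)/6 = 30/6 = 5; σ²_Data collection = ((13−1)/6)² = 4.000
te_Data cleaning = (12 + 4·13 + 20)/6 = 84/6 = 14; σ²_Data cleaning = ((20−12)/6)² = 1.778
te_Analysis = (7 + 4·9 + 11)/6 = 54/6 = 9; σ²_Analysis = ((11−7)/6)² = 0.444
te_Draft manuscript = (4 + 4·10 + 16)/6 = 60/6 = 10; σ²_Draft manuscript = ((16−4)/6)² = 4.000
te_Internal review = (1 + 4·2 + 3)/6 = 12/6 = 2; σ²_Internal review = ((3−1)/6)² = 0.111
te_Submission = (5 + 4·11 + 23)/6 = 72/6 = 12; σ²_Submission = ((23−5)/6)² = 9.000

Forward pass:
ES_IRB approval = 0; EF_IRB approval = 14
ES_Recruitment = 0; EF_Recruitment = 3
ES_Instrument calibration = 0; EF_Instrument calibration = 4
ES_Pilot data = max(EF_IRB approval=14, EF_Recruitment=3) = 14; EF_Pilot data = 14+9 = 23
ES_Data collection = 4; EF_Data collection = 4+5 = 9
ES_Data cleaning = 3; EF_Data cleaning = 3+14 = 17
ES_Analysis = 23; EF_Analysis = 23+9 = 32
ES_Draft manuscript = max(EF_Recruitment=3, EF_Pilot data=23) = 23; EF_Draft manuscript = 23+10 = 33
ES_Internal review = 3; EF_Internal review = 3+2 = 5
ES_Submission = max(EF_Data collection=9, EF_Data cleaning=17, EF_Analysis=32, EF_Draft manuscript=33, EF_Internal review=5) = 33; EF_Submission = 33+12 = 45
Expected project duration μ = 45 days. Critical path: IRB approval → Pilot data → Draft manuscript → Submission.

Variance along critical path = 4.000 + 1.000 + 4.000 + 9.000 = 18.000; σ = 4.243 days.
D = μ + z·σ = 45 + 2.326·4.243 = 54.9 days

54.9 days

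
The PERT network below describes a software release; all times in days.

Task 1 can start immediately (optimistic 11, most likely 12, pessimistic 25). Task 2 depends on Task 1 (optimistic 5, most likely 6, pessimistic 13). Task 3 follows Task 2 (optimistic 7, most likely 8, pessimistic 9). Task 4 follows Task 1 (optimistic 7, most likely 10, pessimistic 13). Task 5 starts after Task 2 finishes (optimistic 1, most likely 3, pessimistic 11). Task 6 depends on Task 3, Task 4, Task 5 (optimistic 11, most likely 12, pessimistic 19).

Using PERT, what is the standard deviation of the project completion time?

3.02 days

te_Task 1 = (11 + 4·12 + 25)/6 = 84/6 = 14; σ²_Task 1 = ((25−11)/6)² = 5.444
te_Task 2 = (5 + 4·6 + 13)/6 = 42/6 = 7; σ²_Task 2 = ((13−5)/6)² = 1.778
te_Task 3 = (7 + 4·8 + 9)/6 = 48/6 = 8; σ²_Task 3 = ((9−7)/6)² = 0.111
te_Task 4 = (7 + 4·10 + 13)/6 = 60/6 = 10; σ²_Task 4 = ((13−7)/6)² = 1.000
te_Task 5 = (1 + 4·3 + 11)/6 = 24/6 = 4; σ²_Task 5 = ((11−1)/6)² = 2.778
te_Task 6 = (11 + 4·12 + 19)/6 = 78/6 = 13; σ²_Task 6 = ((19−11)/6)² = 1.778

Forward pass:
ES_Task 1 = 0; EF_Task 1 = 14
ES_Task 2 = 14; EF_Task 2 = 14+7 = 21
ES_Task 3 = 21; EF_Task 3 = 21+8 = 29
ES_Task 4 = 14; EF_Task 4 = 14+10 = 24
ES_Task 5 = 21; EF_Task 5 = 21+4 = 25
ES_Task 6 = max(EF_Task 3=29, EF_Task 4=24, EF_Task 5=25) = 29; EF_Task 6 = 29+13 = 42
Expected project duration μ = 42 days. Critical path: Task 1 → Task 2 → Task 3 → Task 6.

Variance along critical path = 5.444 + 1.778 + 0.111 + 1.778 = 9.111
σ = √9.111 = 3.018 days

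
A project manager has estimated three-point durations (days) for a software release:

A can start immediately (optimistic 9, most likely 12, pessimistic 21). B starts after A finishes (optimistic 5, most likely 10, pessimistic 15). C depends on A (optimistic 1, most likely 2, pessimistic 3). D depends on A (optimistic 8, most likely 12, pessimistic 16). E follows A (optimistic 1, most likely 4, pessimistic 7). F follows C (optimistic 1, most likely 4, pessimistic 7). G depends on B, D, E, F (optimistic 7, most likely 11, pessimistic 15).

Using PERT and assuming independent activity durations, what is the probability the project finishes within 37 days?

te_A = (9 + 4·12 + 21)/6 = 78/6 = 13; σ²_A = ((21−9)/6)² = 4.000
te_B = (5 + 4·10 + 15)/6 = 60/6 = 10; σ²_B = ((15−5)/6)² = 2.778
te_C = (1 + 4·2 + 3)/6 = 12/6 = 2; σ²_C = ((3−1)/6)² = 0.111
te_D = (8 + 4·12 + 16)/6 = 72/6 = 12; σ²_D = ((16−8)/6)² = 1.778
te_E = (1 + 4·4 + 7)/6 = 24/6 = 4; σ²_E = ((7−1)/6)² = 1.000
te_F = (1 + 4·4 + 7)/6 = 24/6 = 4; σ²_F = ((7−1)/6)² = 1.000
te_G = (7 + 4·11 + 15)/6 = 66/6 = 11; σ²_G = ((15−7)/6)² = 1.778

Forward pass:
ES_A = 0; EF_A = 13
ES_B = 13; EF_B = 13+10 = 23
ES_C = 13; EF_C = 13+2 = 15
ES_D = 13; EF_D = 13+12 = 25
ES_E = 13; EF_E = 13+4 = 17
ES_F = 15; EF_F = 15+4 = 19
ES_G = max(EF_B=23, EF_D=25, EF_E=17, EF_F=19) = 25; EF_G = 25+11 = 36
Expected project duration μ = 36 days. Critical path: A → D → G.

Variance along critical path = 4.000 + 1.778 + 1.778 = 7.556; σ = √7.556 = 2.749 days.
Z = (37 − 36) / 2.749 = 0.364
P(T ≤ 37) = Φ(0.364) ≈ 0.642

0.642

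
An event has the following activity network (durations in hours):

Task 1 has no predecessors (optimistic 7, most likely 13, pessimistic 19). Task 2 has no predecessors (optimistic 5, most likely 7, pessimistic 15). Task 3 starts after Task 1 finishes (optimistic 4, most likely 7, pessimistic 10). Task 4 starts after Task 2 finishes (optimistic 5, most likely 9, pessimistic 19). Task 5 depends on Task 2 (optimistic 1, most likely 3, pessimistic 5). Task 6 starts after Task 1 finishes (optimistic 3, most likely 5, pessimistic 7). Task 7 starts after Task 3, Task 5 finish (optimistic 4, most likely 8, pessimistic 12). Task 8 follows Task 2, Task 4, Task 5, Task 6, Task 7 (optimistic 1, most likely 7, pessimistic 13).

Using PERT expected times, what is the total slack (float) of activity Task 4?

10 hours

te_Task 1 = (7 + 4·13 + 19)/6 = 78/6 = 13
te_Task 2 = (5 + 4·7 + 15)/6 = 48/6 = 8
te_Task 3 = (4 + 4·7 + 10)/6 = 42/6 = 7
te_Task 4 = (5 + 4·9 + 19)/6 = 60/6 = 10
te_Task 5 = (1 + 4·3 + 5)/6 = 18/6 = 3
te_Task 6 = (3 + 4·5 + 7)/6 = 30/6 = 5
te_Task 7 = (4 + 4·8 + 12)/6 = 48/6 = 8
te_Task 8 = (1 + 4·7 + 13)/6 = 42/6 = 7

Forward pass:
ES_Task 1 = 0; EF_Task 1 = 13
ES_Task 2 = 0; EF_Task 2 = 8
ES_Task 3 = 13; EF_Task 3 = 13+7 = 20
ES_Task 4 = 8; EF_Task 4 = 8+10 = 18
ES_Task 5 = 8; EF_Task 5 = 8+3 = 11
ES_Task 6 = 13; EF_Task 6 = 13+5 = 18
ES_Task 7 = max(EF_Task 3=20, EF_Task 5=11) = 20; EF_Task 7 = 20+8 = 28
ES_Task 8 = max(EF_Task 2=8, EF_Task 4=18, EF_Task 5=11, EF_Task 6=18, EF_Task 7=28) = 28; EF_Task 8 = 28+7 = 35
Expected project duration μ = 35 hours. Critical path: Task 1 → Task 3 → Task 7 → Task 8.

Backward pass:
LF_Task 8 = 35; LS_Task 8 = 35−7 = 28
LF_Task 7 = LS_Task 8 = 28; LS_Task 7 = 28−8 = 20
LF_Task 6 = LS_Task 8 = 28; LS_Task 6 = 28−5 = 23
LF_Task 5 = min(LS_Task 7=20, LS_Task 8=28) = 20; LS_Task 5 = 20−3 = 17
LF_Task 4 = LS_Task 8 = 28; LS_Task 4 = 28−10 = 18
LF_Task 3 = LS_Task 7 = 20; LS_Task 3 = 20−7 = 13
LF_Task 2 = min(LS_Task 4=18, LS_Task 5=17, LS_Task 8=28) = 17; LS_Task 2 = 17−8 = 9
LF_Task 1 = min(LS_Task 3=13, LS_Task 6=23) = 13; LS_Task 1 = 13−13 = 0
Slack_Task 4 = LS_Task 4 − ES_Task 4 = 18 − 8 = 10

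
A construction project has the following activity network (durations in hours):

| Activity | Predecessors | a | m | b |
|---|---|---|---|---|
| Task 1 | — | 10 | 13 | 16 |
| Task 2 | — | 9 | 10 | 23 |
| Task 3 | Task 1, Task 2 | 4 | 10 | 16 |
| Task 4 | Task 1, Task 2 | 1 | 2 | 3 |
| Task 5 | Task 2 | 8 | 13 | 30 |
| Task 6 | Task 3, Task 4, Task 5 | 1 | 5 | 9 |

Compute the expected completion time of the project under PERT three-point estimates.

32 hours

te_Task 1 = (10 + 4·13 + 16)/6 = 78/6 = 13
te_Task 2 = (9 + 4·10 + 23)/6 = 72/6 = 12
te_Task 3 = (4 + 4·10 + 16)/6 = 60/6 = 10
te_Task 4 = (1 + 4·2 + 3)/6 = 12/6 = 2
te_Task 5 = (8 + 4·13 + 30)/6 = 90/6 = 15
te_Task 6 = (1 + 4·5 + 9)/6 = 30/6 = 5

Forward pass:
ES_Task 1 = 0; EF_Task 1 = 13
ES_Task 2 = 0; EF_Task 2 = 12
ES_Task 3 = max(EF_Task 1=13, EF_Task 2=12) = 13; EF_Task 3 = 13+10 = 23
ES_Task 4 = max(EF_Task 1=13, EF_Task 2=12) = 13; EF_Task 4 = 13+2 = 15
ES_Task 5 = 12; EF_Task 5 = 12+15 = 27
ES_Task 6 = max(EF_Task 3=23, EF_Task 4=15, EF_Task 5=27) = 27; EF_Task 6 = 27+5 = 32
Expected project duration μ = 32 hours. Critical path: Task 2 → Task 5 → Task 6.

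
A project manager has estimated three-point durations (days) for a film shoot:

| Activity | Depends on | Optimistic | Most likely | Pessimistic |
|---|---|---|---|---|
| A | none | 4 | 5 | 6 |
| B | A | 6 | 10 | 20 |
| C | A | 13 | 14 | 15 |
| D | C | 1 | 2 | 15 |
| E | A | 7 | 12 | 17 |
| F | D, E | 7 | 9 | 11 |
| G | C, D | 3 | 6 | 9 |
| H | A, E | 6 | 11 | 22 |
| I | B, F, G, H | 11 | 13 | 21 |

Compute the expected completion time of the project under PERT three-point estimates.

te_A = (4 + 4·5 + 6)/6 = 30/6 = 5
te_B = (6 + 4·10 + 20)/6 = 66/6 = 11
te_C = (13 + 4·14 + 15)/6 = 84/6 = 14
te_D = (1 + 4·2 + 15)/6 = 24/6 = 4
te_E = (7 + 4·12 + 17)/6 = 72/6 = 12
te_F = (7 + 4·9 + 11)/6 = 54/6 = 9
te_G = (3 + 4·6 + 9)/6 = 36/6 = 6
te_H = (6 + 4·11 + 22)/6 = 72/6 = 12
te_I = (11 + 4·13 + 21)/6 = 84/6 = 14

Forward pass:
ES_A = 0; EF_A = 5
ES_B = 5; EF_B = 5+11 = 16
ES_C = 5; EF_C = 5+14 = 19
ES_D = 19; EF_D = 19+4 = 23
ES_E = 5; EF_E = 5+12 = 17
ES_F = max(EF_D=23, EF_E=17) = 23; EF_F = 23+9 = 32
ES_G = max(EF_C=19, EF_D=23) = 23; EF_G = 23+6 = 29
ES_H = max(EF_A=5, EF_E=17) = 17; EF_H = 17+12 = 29
ES_I = max(EF_B=16, EF_F=32, EF_G=29, EF_H=29) = 32; EF_I = 32+14 = 46
Expected project duration μ = 46 days. Critical path: A → C → D → F → I.

46 days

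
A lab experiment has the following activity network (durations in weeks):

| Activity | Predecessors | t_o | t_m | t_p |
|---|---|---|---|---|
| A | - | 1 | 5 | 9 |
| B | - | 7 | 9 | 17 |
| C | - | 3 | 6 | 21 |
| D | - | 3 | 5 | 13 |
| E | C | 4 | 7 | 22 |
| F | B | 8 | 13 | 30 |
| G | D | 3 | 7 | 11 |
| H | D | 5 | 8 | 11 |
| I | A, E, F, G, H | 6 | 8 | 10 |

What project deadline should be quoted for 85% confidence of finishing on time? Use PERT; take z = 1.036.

37.2 weeks

te_A = (1 + 4·5 + 9)/6 = 30/6 = 5; σ²_A = ((9−1)/6)² = 1.778
te_B = (7 + 4·9 + 17)/6 = 60/6 = 10; σ²_B = ((17−7)/6)² = 2.778
te_C = (3 + 4·6 + 21)/6 = 48/6 = 8; σ²_C = ((21−3)/6)² = 9.000
te_D = (3 + 4·5 + 13)/6 = 36/6 = 6; σ²_D = ((13−3)/6)² = 2.778
te_E = (4 + 4·7 + 22)/6 = 54/6 = 9; σ²_E = ((22−4)/6)² = 9.000
te_F = (8 + 4·13 + 30)/6 = 90/6 = 15; σ²_F = ((30−8)/6)² = 13.444
te_G = (3 + 4·7 + 11)/6 = 42/6 = 7; σ²_G = ((11−3)/6)² = 1.778
te_H = (5 + 4·8 + 11)/6 = 48/6 = 8; σ²_H = ((11−5)/6)² = 1.000
te_I = (6 + 4·8 + 10)/6 = 48/6 = 8; σ²_I = ((10−6)/6)² = 0.444

Forward pass:
ES_A = 0; EF_A = 5
ES_B = 0; EF_B = 10
ES_C = 0; EF_C = 8
ES_D = 0; EF_D = 6
ES_E = 8; EF_E = 8+9 = 17
ES_F = 10; EF_F = 10+15 = 25
ES_G = 6; EF_G = 6+7 = 13
ES_H = 6; EF_H = 6+8 = 14
ES_I = max(EF_A=5, EF_E=17, EF_F=25, EF_G=13, EF_H=14) = 25; EF_I = 25+8 = 33
Expected project duration μ = 33 weeks. Critical path: B → F → I.

Variance along critical path = 2.778 + 13.444 + 0.444 = 16.667; σ = 4.082 weeks.
D = μ + z·σ = 33 + 1.036·4.082 = 37.2 weeks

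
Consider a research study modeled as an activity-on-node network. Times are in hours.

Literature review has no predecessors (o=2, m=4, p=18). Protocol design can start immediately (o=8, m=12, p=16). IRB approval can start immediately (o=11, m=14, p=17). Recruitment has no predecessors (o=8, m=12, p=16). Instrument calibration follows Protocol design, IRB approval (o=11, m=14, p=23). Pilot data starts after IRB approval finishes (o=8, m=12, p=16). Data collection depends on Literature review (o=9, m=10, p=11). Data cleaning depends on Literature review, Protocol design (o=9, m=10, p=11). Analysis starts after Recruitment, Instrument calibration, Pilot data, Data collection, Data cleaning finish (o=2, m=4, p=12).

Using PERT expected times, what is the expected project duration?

34 hours

te_Literature review = (2 + 4·4 + 18)/6 = 36/6 = 6
te_Protocol design = (8 + 4·12 + 16)/6 = 72/6 = 12
te_IRB approval = (11 + 4·14 + 17)/6 = 84/6 = 14
te_Recruitment = (8 + 4·12 + 16)/6 = 72/6 = 12
te_Instrument calibration = (11 + 4·14 + 23)/6 = 90/6 = 15
te_Pilot data = (8 + 4·12 + 16)/6 = 72/6 = 12
te_Data collection = (9 + 4·10 + 11)/6 = 60/6 = 10
te_Data cleaning = (9 + 4·10 + 11)/6 = 60/6 = 10
te_Analysis = (2 + 4·4 + 12)/6 = 30/6 = 5

Forward pass:
ES_Literature review = 0; EF_Literature review = 6
ES_Protocol design = 0; EF_Protocol design = 12
ES_IRB approval = 0; EF_IRB approval = 14
ES_Recruitment = 0; EF_Recruitment = 12
ES_Instrument calibration = max(EF_Protocol design=12, EF_IRB approval=14) = 14; EF_Instrument calibration = 14+15 = 29
ES_Pilot data = 14; EF_Pilot data = 14+12 = 26
ES_Data collection = 6; EF_Data collection = 6+10 = 16
ES_Data cleaning = max(EF_Literature review=6, EF_Protocol design=12) = 12; EF_Data cleaning = 12+10 = 22
ES_Analysis = max(EF_Recruitment=12, EF_Instrument calibration=29, EF_Pilot data=26, EF_Data collection=16, EF_Data cleaning=22) = 29; EF_Analysis = 29+5 = 34
Expected project duration μ = 34 hours. Critical path: IRB approval → Instrument calibration → Analysis.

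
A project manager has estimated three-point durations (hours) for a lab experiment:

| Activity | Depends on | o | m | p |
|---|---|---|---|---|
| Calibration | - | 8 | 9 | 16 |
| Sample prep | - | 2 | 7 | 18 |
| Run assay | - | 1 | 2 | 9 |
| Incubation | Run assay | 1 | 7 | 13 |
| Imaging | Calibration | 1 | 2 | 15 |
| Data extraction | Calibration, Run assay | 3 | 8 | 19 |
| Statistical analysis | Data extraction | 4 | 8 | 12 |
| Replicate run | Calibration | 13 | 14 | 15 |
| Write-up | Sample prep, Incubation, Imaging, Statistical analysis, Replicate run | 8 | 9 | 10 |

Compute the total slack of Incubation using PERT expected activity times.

17 hours

te_Calibration = (8 + 4·9 + 16)/6 = 60/6 = 10
te_Sample prep = (2 + 4·7 + 18)/6 = 48/6 = 8
te_Run assay = (1 + 4·2 + 9)/6 = 18/6 = 3
te_Incubation = (1 + 4·7 + 13)/6 = 42/6 = 7
te_Imaging = (1 + 4·2 + 15)/6 = 24/6 = 4
te_Data extraction = (3 + 4·8 + 19)/6 = 54/6 = 9
te_Statistical analysis = (4 + 4·8 + 12)/6 = 48/6 = 8
te_Replicate run = (13 + 4·14 + 15)/6 = 84/6 = 14
te_Write-up = (8 + 4·9 + 10)/6 = 54/6 = 9

Forward pass:
ES_Calibration = 0; EF_Calibration = 10
ES_Sample prep = 0; EF_Sample prep = 8
ES_Run assay = 0; EF_Run assay = 3
ES_Incubation = 3; EF_Incubation = 3+7 = 10
ES_Imaging = 10; EF_Imaging = 10+4 = 14
ES_Data extraction = max(EF_Calibration=10, EF_Run assay=3) = 10; EF_Data extraction = 10+9 = 19
ES_Statistical analysis = 19; EF_Statistical analysis = 19+8 = 27
ES_Replicate run = 10; EF_Replicate run = 10+14 = 24
ES_Write-up = max(EF_Sample prep=8, EF_Incubation=10, EF_Imaging=14, EF_Statistical analysis=27, EF_Replicate run=24) = 27; EF_Write-up = 27+9 = 36
Expected project duration μ = 36 hours. Critical path: Calibration → Data extraction → Statistical analysis → Write-up.

Backward pass:
LF_Write-up = 36; LS_Write-up = 36−9 = 27
LF_Replicate run = LS_Write-up = 27; LS_Replicate run = 27−14 = 13
LF_Statistical analysis = LS_Write-up = 27; LS_Statistical analysis = 27−8 = 19
LF_Data extraction = LS_Statistical analysis = 19; LS_Data extraction = 19−9 = 10
LF_Imaging = LS_Write-up = 27; LS_Imaging = 27−4 = 23
LF_Incubation = LS_Write-up = 27; LS_Incubation = 27−7 = 20
LF_Run assay = min(LS_Incubation=20, LS_Data extraction=10) = 10; LS_Run assay = 10−3 = 7
LF_Sample prep = LS_Write-up = 27; LS_Sample prep = 27−8 = 19
LF_Calibration = min(LS_Imaging=23, LS_Data extraction=10, LS_Replicate run=13) = 10; LS_Calibration = 10−10 = 0
Slack_Incubation = LS_Incubation − ES_Incubation = 20 − 3 = 17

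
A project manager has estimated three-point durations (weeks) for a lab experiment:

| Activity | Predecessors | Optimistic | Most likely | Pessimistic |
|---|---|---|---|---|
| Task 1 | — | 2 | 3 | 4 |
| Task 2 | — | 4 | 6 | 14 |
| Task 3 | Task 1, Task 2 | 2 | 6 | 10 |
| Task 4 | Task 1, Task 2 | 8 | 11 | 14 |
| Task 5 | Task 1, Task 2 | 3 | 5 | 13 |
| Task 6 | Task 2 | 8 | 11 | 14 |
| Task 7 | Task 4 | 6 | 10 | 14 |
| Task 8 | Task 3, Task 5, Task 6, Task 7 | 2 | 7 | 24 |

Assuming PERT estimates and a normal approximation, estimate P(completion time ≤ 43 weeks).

te_Task 1 = (2 + 4·3 + 4)/6 = 18/6 = 3; σ²_Task 1 = ((4−2)/6)² = 0.111
te_Task 2 = (4 + 4·6 + 14)/6 = 42/6 = 7; σ²_Task 2 = ((14−4)/6)² = 2.778
te_Task 3 = (2 + 4·6 + 10)/6 = 36/6 = 6; σ²_Task 3 = ((10−2)/6)² = 1.778
te_Task 4 = (8 + 4·11 + 14)/6 = 66/6 = 11; σ²_Task 4 = ((14−8)/6)² = 1.000
te_Task 5 = (3 + 4·5 + 13)/6 = 36/6 = 6; σ²_Task 5 = ((13−3)/6)² = 2.778
te_Task 6 = (8 + 4·11 + 14)/6 = 66/6 = 11; σ²_Task 6 = ((14−8)/6)² = 1.000
te_Task 7 = (6 + 4·10 + 14)/6 = 60/6 = 10; σ²_Task 7 = ((14−6)/6)² = 1.778
te_Task 8 = (2 + 4·7 + 24)/6 = 54/6 = 9; σ²_Task 8 = ((24−2)/6)² = 13.444

Forward pass:
ES_Task 1 = 0; EF_Task 1 = 3
ES_Task 2 = 0; EF_Task 2 = 7
ES_Task 3 = max(EF_Task 1=3, EF_Task 2=7) = 7; EF_Task 3 = 7+6 = 13
ES_Task 4 = max(EF_Task 1=3, EF_Task 2=7) = 7; EF_Task 4 = 7+11 = 18
ES_Task 5 = max(EF_Task 1=3, EF_Task 2=7) = 7; EF_Task 5 = 7+6 = 13
ES_Task 6 = 7; EF_Task 6 = 7+11 = 18
ES_Task 7 = 18; EF_Task 7 = 18+10 = 28
ES_Task 8 = max(EF_Task 3=13, EF_Task 5=13, EF_Task 6=18, EF_Task 7=28) = 28; EF_Task 8 = 28+9 = 37
Expected project duration μ = 37 weeks. Critical path: Task 2 → Task 4 → Task 7 → Task 8.

Variance along critical path = 2.778 + 1.000 + 1.778 + 13.444 = 19.000; σ = √19.000 = 4.359 weeks.
Z = (43 − 37) / 4.359 = 1.376
P(T ≤ 43) = Φ(1.376) ≈ 0.916

0.916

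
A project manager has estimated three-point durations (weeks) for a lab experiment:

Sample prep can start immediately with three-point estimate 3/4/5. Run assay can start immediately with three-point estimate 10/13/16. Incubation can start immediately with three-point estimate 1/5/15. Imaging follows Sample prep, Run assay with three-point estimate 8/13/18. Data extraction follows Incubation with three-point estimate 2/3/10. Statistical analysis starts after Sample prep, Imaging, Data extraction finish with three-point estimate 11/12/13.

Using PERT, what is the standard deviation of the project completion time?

1.97 weeks

te_Sample prep = (3 + 4·4 + 5)/6 = 24/6 = 4; σ²_Sample prep = ((5−3)/6)² = 0.111
te_Run assay = (10 + 4·13 + 16)/6 = 78/6 = 13; σ²_Run assay = ((16−10)/6)² = 1.000
te_Incubation = (1 + 4·5 + 15)/6 = 36/6 = 6; σ²_Incubation = ((15−1)/6)² = 5.444
te_Imaging = (8 + 4·13 + 18)/6 = 78/6 = 13; σ²_Imaging = ((18−8)/6)² = 2.778
te_Data extraction = (2 + 4·3 + 10)/6 = 24/6 = 4; σ²_Data extraction = ((10−2)/6)² = 1.778
te_Statistical analysis = (11 + 4·12 + 13)/6 = 72/6 = 12; σ²_Statistical analysis = ((13−11)/6)² = 0.111

Forward pass:
ES_Sample prep = 0; EF_Sample prep = 4
ES_Run assay = 0; EF_Run assay = 13
ES_Incubation = 0; EF_Incubation = 6
ES_Imaging = max(EF_Sample prep=4, EF_Run assay=13) = 13; EF_Imaging = 13+13 = 26
ES_Data extraction = 6; EF_Data extraction = 6+4 = 10
ES_Statistical analysis = max(EF_Sample prep=4, EF_Imaging=26, EF_Data extraction=10) = 26; EF_Statistical analysis = 26+12 = 38
Expected project duration μ = 38 weeks. Critical path: Run assay → Imaging → Statistical analysis.

Variance along critical path = 1.000 + 2.778 + 0.111 = 3.889
σ = √3.889 = 1.972 weeks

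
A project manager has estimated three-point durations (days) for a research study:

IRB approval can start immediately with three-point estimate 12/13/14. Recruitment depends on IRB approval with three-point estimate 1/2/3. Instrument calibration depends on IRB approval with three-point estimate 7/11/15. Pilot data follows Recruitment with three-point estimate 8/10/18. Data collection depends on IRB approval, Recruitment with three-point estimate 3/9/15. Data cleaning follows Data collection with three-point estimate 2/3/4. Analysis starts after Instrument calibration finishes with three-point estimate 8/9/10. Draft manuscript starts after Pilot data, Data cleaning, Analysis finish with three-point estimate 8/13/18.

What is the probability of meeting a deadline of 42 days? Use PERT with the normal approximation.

0.034

te_IRB approval = (12 + 4·13 + 14)/6 = 78/6 = 13; σ²_IRB approval = ((14−12)/6)² = 0.111
te_Recruitment = (1 + 4·2 + 3)/6 = 12/6 = 2; σ²_Recruitment = ((3−1)/6)² = 0.111
te_Instrument calibration = (7 + 4·11 + 15)/6 = 66/6 = 11; σ²_Instrument calibration = ((15−7)/6)² = 1.778
te_Pilot data = (8 + 4·10 + 18)/6 = 66/6 = 11; σ²_Pilot data = ((18−8)/6)² = 2.778
te_Data collection = (3 + 4·9 + 15)/6 = 54/6 = 9; σ²_Data collection = ((15−3)/6)² = 4.000
te_Data cleaning = (2 + 4·3 + 4)/6 = 18/6 = 3; σ²_Data cleaning = ((4−2)/6)² = 0.111
te_Analysis = (8 + 4·9 + 10)/6 = 54/6 = 9; σ²_Analysis = ((10−8)/6)² = 0.111
te_Draft manuscript = (8 + 4·13 + 18)/6 = 78/6 = 13; σ²_Draft manuscript = ((18−8)/6)² = 2.778

Forward pass:
ES_IRB approval = 0; EF_IRB approval = 13
ES_Recruitment = 13; EF_Recruitment = 13+2 = 15
ES_Instrument calibration = 13; EF_Instrument calibration = 13+11 = 24
ES_Pilot data = 15; EF_Pilot data = 15+11 = 26
ES_Data collection = max(EF_IRB approval=13, EF_Recruitment=15) = 15; EF_Data collection = 15+9 = 24
ES_Data cleaning = 24; EF_Data cleaning = 24+3 = 27
ES_Analysis = 24; EF_Analysis = 24+9 = 33
ES_Draft manuscript = max(EF_Pilot data=26, EF_Data cleaning=27, EF_Analysis=33) = 33; EF_Draft manuscript = 33+13 = 46
Expected project duration μ = 46 days. Critical path: IRB approval → Instrument calibration → Analysis → Draft manuscript.

Variance along critical path = 0.111 + 1.778 + 0.111 + 2.778 = 4.778; σ = √4.778 = 2.186 days.
Z = (42 − 46) / 2.186 = -1.830
P(T ≤ 42) = Φ(-1.830) ≈ 0.034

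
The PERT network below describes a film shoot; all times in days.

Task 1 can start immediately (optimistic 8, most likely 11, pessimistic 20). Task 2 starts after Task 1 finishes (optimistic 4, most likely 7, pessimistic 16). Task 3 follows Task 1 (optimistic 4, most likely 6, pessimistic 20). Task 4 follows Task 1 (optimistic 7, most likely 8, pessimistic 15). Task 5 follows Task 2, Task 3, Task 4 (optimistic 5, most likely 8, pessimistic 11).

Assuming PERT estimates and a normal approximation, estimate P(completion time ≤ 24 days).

te_Task 1 = (8 + 4·11 + 20)/6 = 72/6 = 12; σ²_Task 1 = ((20−8)/6)² = 4.000
te_Task 2 = (4 + 4·7 + 16)/6 = 48/6 = 8; σ²_Task 2 = ((16−4)/6)² = 4.000
te_Task 3 = (4 + 4·6 + 20)/6 = 48/6 = 8; σ²_Task 3 = ((20−4)/6)² = 7.111
te_Task 4 = (7 + 4·8 + 15)/6 = 54/6 = 9; σ²_Task 4 = ((15−7)/6)² = 1.778
te_Task 5 = (5 + 4·8 + 11)/6 = 48/6 = 8; σ²_Task 5 = ((11−5)/6)² = 1.000

Forward pass:
ES_Task 1 = 0; EF_Task 1 = 12
ES_Task 2 = 12; EF_Task 2 = 12+8 = 20
ES_Task 3 = 12; EF_Task 3 = 12+8 = 20
ES_Task 4 = 12; EF_Task 4 = 12+9 = 21
ES_Task 5 = max(EF_Task 2=20, EF_Task 3=20, EF_Task 4=21) = 21; EF_Task 5 = 21+8 = 29
Expected project duration μ = 29 days. Critical path: Task 1 → Task 4 → Task 5.

Variance along critical path = 4.000 + 1.778 + 1.000 = 6.778; σ = √6.778 = 2.603 days.
Z = (24 − 29) / 2.603 = -1.921
P(T ≤ 24) = Φ(-1.921) ≈ 0.027

0.027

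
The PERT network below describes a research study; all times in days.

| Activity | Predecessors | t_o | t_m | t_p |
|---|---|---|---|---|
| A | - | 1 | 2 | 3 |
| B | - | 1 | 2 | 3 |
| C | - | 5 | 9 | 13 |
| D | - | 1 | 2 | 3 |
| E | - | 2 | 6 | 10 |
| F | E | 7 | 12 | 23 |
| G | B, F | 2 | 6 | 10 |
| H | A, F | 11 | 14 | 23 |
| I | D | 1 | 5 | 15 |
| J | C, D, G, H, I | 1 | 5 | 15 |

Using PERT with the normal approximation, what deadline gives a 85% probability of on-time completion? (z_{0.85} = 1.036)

te_A = (1 + 4·2 + 3)/6 = 12/6 = 2; σ²_A = ((3−1)/6)² = 0.111
te_B = (1 + 4·2 + 3)/6 = 12/6 = 2; σ²_B = ((3−1)/6)² = 0.111
te_C = (5 + 4·9 + 13)/6 = 54/6 = 9; σ²_C = ((13−5)/6)² = 1.778
te_D = (1 + 4·2 + 3)/6 = 12/6 = 2; σ²_D = ((3−1)/6)² = 0.111
te_E = (2 + 4·6 + 10)/6 = 36/6 = 6; σ²_E = ((10−2)/6)² = 1.778
te_F = (7 + 4·12 + 23)/6 = 78/6 = 13; σ²_F = ((23−7)/6)² = 7.111
te_G = (2 + 4·6 + 10)/6 = 36/6 = 6; σ²_G = ((10−2)/6)² = 1.778
te_H = (11 + 4·14 + 23)/6 = 90/6 = 15; σ²_H = ((23−11)/6)² = 4.000
te_I = (1 + 4·5 + 15)/6 = 36/6 = 6; σ²_I = ((15−1)/6)² = 5.444
te_J = (1 + 4·5 + 15)/6 = 36/6 = 6; σ²_J = ((15−1)/6)² = 5.444

Forward pass:
ES_A = 0; EF_A = 2
ES_B = 0; EF_B = 2
ES_C = 0; EF_C = 9
ES_D = 0; EF_D = 2
ES_E = 0; EF_E = 6
ES_F = 6; EF_F = 6+13 = 19
ES_G = max(EF_B=2, EF_F=19) = 19; EF_G = 19+6 = 25
ES_H = max(EF_A=2, EF_F=19) = 19; EF_H = 19+15 = 34
ES_I = 2; EF_I = 2+6 = 8
ES_J = max(EF_C=9, EF_D=2, EF_G=25, EF_H=34, EF_I=8) = 34; EF_J = 34+6 = 40
Expected project duration μ = 40 days. Critical path: E → F → H → J.

Variance along critical path = 1.778 + 7.111 + 4.000 + 5.444 = 18.333; σ = 4.282 days.
D = μ + z·σ = 40 + 1.036·4.282 = 44.4 days

44.4 days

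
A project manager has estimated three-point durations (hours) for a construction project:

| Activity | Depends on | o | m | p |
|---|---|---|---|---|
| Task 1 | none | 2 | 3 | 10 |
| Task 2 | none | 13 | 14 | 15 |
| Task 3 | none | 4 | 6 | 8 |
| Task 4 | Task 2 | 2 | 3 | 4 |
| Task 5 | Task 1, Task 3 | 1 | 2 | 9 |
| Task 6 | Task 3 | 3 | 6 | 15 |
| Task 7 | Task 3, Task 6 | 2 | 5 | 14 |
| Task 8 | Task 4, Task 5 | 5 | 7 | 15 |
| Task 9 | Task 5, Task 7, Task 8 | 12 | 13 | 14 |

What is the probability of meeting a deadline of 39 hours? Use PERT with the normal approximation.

0.715

te_Task 1 = (2 + 4·3 + 10)/6 = 24/6 = 4; σ²_Task 1 = ((10−2)/6)² = 1.778
te_Task 2 = (13 + 4·14 + 15)/6 = 84/6 = 14; σ²_Task 2 = ((15−13)/6)² = 0.111
te_Task 3 = (4 + 4·6 + 8)/6 = 36/6 = 6; σ²_Task 3 = ((8−4)/6)² = 0.444
te_Task 4 = (2 + 4·3 + 4)/6 = 18/6 = 3; σ²_Task 4 = ((4−2)/6)² = 0.111
te_Task 5 = (1 + 4·2 + 9)/6 = 18/6 = 3; σ²_Task 5 = ((9−1)/6)² = 1.778
te_Task 6 = (3 + 4·6 + 15)/6 = 42/6 = 7; σ²_Task 6 = ((15−3)/6)² = 4.000
te_Task 7 = (2 + 4·5 + 14)/6 = 36/6 = 6; σ²_Task 7 = ((14−2)/6)² = 4.000
te_Task 8 = (5 + 4·7 + 15)/6 = 48/6 = 8; σ²_Task 8 = ((15−5)/6)² = 2.778
te_Task 9 = (12 + 4·13 + 14)/6 = 78/6 = 13; σ²_Task 9 = ((14−12)/6)² = 0.111

Forward pass:
ES_Task 1 = 0; EF_Task 1 = 4
ES_Task 2 = 0; EF_Task 2 = 14
ES_Task 3 = 0; EF_Task 3 = 6
ES_Task 4 = 14; EF_Task 4 = 14+3 = 17
ES_Task 5 = max(EF_Task 1=4, EF_Task 3=6) = 6; EF_Task 5 = 6+3 = 9
ES_Task 6 = 6; EF_Task 6 = 6+7 = 13
ES_Task 7 = max(EF_Task 3=6, EF_Task 6=13) = 13; EF_Task 7 = 13+6 = 19
ES_Task 8 = max(EF_Task 4=17, EF_Task 5=9) = 17; EF_Task 8 = 17+8 = 25
ES_Task 9 = max(EF_Task 5=9, EF_Task 7=19, EF_Task 8=25) = 25; EF_Task 9 = 25+13 = 38
Expected project duration μ = 38 hours. Critical path: Task 2 → Task 4 → Task 8 → Task 9.

Variance along critical path = 0.111 + 0.111 + 2.778 + 0.111 = 3.111; σ = √3.111 = 1.764 hours.
Z = (39 − 38) / 1.764 = 0.567
P(T ≤ 39) = Φ(0.567) ≈ 0.715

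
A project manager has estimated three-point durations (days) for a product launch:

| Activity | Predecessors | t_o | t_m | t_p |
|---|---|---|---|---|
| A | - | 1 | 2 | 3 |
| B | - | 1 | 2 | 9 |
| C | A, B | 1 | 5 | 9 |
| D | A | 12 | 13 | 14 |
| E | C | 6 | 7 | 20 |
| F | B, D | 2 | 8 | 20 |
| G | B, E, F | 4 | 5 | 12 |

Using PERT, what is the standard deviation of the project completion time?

3.32 days

te_A = (1 + 4·2 + 3)/6 = 12/6 = 2; σ²_A = ((3−1)/6)² = 0.111
te_B = (1 + 4·2 + 9)/6 = 18/6 = 3; σ²_B = ((9−1)/6)² = 1.778
te_C = (1 + 4·5 + 9)/6 = 30/6 = 5; σ²_C = ((9−1)/6)² = 1.778
te_D = (12 + 4·13 + 14)/6 = 78/6 = 13; σ²_D = ((14−12)/6)² = 0.111
te_E = (6 + 4·7 + 20)/6 = 54/6 = 9; σ²_E = ((20−6)/6)² = 5.444
te_F = (2 + 4·8 + 20)/6 = 54/6 = 9; σ²_F = ((20−2)/6)² = 9.000
te_G = (4 + 4·5 + 12)/6 = 36/6 = 6; σ²_G = ((12−4)/6)² = 1.778

Forward pass:
ES_A = 0; EF_A = 2
ES_B = 0; EF_B = 3
ES_C = max(EF_A=2, EF_B=3) = 3; EF_C = 3+5 = 8
ES_D = 2; EF_D = 2+13 = 15
ES_E = 8; EF_E = 8+9 = 17
ES_F = max(EF_B=3, EF_D=15) = 15; EF_F = 15+9 = 24
ES_G = max(EF_B=3, EF_E=17, EF_F=24) = 24; EF_G = 24+6 = 30
Expected project duration μ = 30 days. Critical path: A → D → F → G.

Variance along critical path = 0.111 + 0.111 + 9.000 + 1.778 = 11.000
σ = √11.000 = 3.317 days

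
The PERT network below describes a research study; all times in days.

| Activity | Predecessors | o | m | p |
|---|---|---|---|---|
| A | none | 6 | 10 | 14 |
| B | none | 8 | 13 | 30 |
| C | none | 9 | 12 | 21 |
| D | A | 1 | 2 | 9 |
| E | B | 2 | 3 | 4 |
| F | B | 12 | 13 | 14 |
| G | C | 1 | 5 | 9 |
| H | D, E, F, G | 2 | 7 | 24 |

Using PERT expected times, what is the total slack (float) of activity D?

te_A = (6 + 4·10 + 14)/6 = 60/6 = 10
te_B = (8 + 4·13 + 30)/6 = 90/6 = 15
te_C = (9 + 4·12 + 21)/6 = 78/6 = 13
te_D = (1 + 4·2 + 9)/6 = 18/6 = 3
te_E = (2 + 4·3 + 4)/6 = 18/6 = 3
te_F = (12 + 4·13 + 14)/6 = 78/6 = 13
te_G = (1 + 4·5 + 9)/6 = 30/6 = 5
te_H = (2 + 4·7 + 24)/6 = 54/6 = 9

Forward pass:
ES_A = 0; EF_A = 10
ES_B = 0; EF_B = 15
ES_C = 0; EF_C = 13
ES_D = 10; EF_D = 10+3 = 13
ES_E = 15; EF_E = 15+3 = 18
ES_F = 15; EF_F = 15+13 = 28
ES_G = 13; EF_G = 13+5 = 18
ES_H = max(EF_D=13, EF_E=18, EF_F=28, EF_G=18) = 28; EF_H = 28+9 = 37
Expected project duration μ = 37 days. Critical path: B → F → H.

Backward pass:
LF_H = 37; LS_H = 37−9 = 28
LF_G = LS_H = 28; LS_G = 28−5 = 23
LF_F = LS_H = 28; LS_F = 28−13 = 15
LF_E = LS_H = 28; LS_E = 28−3 = 25
LF_D = LS_H = 28; LS_D = 28−3 = 25
LF_C = LS_G = 23; LS_C = 23−13 = 10
LF_B = min(LS_E=25, LS_F=15) = 15; LS_B = 15−15 = 0
LF_A = LS_D = 25; LS_A = 25−10 = 15
Slack_D = LS_D − ES_D = 25 − 10 = 15

15 days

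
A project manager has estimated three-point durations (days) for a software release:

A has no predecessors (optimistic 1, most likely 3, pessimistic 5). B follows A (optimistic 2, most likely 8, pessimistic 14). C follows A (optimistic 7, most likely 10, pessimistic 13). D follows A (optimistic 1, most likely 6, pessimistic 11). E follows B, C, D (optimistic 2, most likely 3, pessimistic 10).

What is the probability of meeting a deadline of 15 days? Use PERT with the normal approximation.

te_A = (1 + 4·3 + 5)/6 = 18/6 = 3; σ²_A = ((5−1)/6)² = 0.444
te_B = (2 + 4·8 + 14)/6 = 48/6 = 8; σ²_B = ((14−2)/6)² = 4.000
te_C = (7 + 4·10 + 13)/6 = 60/6 = 10; σ²_C = ((13−7)/6)² = 1.000
te_D = (1 + 4·6 + 11)/6 = 36/6 = 6; σ²_D = ((11−1)/6)² = 2.778
te_E = (2 + 4·3 + 10)/6 = 24/6 = 4; σ²_E = ((10−2)/6)² = 1.778

Forward pass:
ES_A = 0; EF_A = 3
ES_B = 3; EF_B = 3+8 = 11
ES_C = 3; EF_C = 3+10 = 13
ES_D = 3; EF_D = 3+6 = 9
ES_E = max(EF_B=11, EF_C=13, EF_D=9) = 13; EF_E = 13+4 = 17
Expected project duration μ = 17 days. Critical path: A → C → E.

Variance along critical path = 0.444 + 1.000 + 1.778 = 3.222; σ = √3.222 = 1.795 days.
Z = (15 − 17) / 1.795 = -1.114
P(T ≤ 15) = Φ(-1.114) ≈ 0.133

0.133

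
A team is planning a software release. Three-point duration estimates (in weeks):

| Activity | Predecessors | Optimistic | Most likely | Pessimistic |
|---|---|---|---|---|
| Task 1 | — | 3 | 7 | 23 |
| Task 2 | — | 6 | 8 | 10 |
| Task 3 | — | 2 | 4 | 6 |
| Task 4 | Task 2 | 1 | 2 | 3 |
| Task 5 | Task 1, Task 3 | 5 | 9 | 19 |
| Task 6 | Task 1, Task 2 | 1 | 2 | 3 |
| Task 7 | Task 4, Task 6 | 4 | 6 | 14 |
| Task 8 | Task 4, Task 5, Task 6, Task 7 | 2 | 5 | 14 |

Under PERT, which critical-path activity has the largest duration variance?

te_Task 1 = (3 + 4·7 + 23)/6 = 54/6 = 9; σ²_Task 1 = ((23−3)/6)² = 11.111
te_Task 2 = (6 + 4·8 + 10)/6 = 48/6 = 8; σ²_Task 2 = ((10−6)/6)² = 0.444
te_Task 3 = (2 + 4·4 + 6)/6 = 24/6 = 4; σ²_Task 3 = ((6−2)/6)² = 0.444
te_Task 4 = (1 + 4·2 + 3)/6 = 12/6 = 2; σ²_Task 4 = ((3−1)/6)² = 0.111
te_Task 5 = (5 + 4·9 + 19)/6 = 60/6 = 10; σ²_Task 5 = ((19−5)/6)² = 5.444
te_Task 6 = (1 + 4·2 + 3)/6 = 12/6 = 2; σ²_Task 6 = ((3−1)/6)² = 0.111
te_Task 7 = (4 + 4·6 + 14)/6 = 42/6 = 7; σ²_Task 7 = ((14−4)/6)² = 2.778
te_Task 8 = (2 + 4·5 + 14)/6 = 36/6 = 6; σ²_Task 8 = ((14−2)/6)² = 4.000

Forward pass:
ES_Task 1 = 0; EF_Task 1 = 9
ES_Task 2 = 0; EF_Task 2 = 8
ES_Task 3 = 0; EF_Task 3 = 4
ES_Task 4 = 8; EF_Task 4 = 8+2 = 10
ES_Task 5 = max(EF_Task 1=9, EF_Task 3=4) = 9; EF_Task 5 = 9+10 = 19
ES_Task 6 = max(EF_Task 1=9, EF_Task 2=8) = 9; EF_Task 6 = 9+2 = 11
ES_Task 7 = max(EF_Task 4=10, EF_Task 6=11) = 11; EF_Task 7 = 11+7 = 18
ES_Task 8 = max(EF_Task 4=10, EF_Task 5=19, EF_Task 6=11, EF_Task 7=18) = 19; EF_Task 8 = 19+6 = 25
Expected project duration μ = 25 weeks. Critical path: Task 1 → Task 5 → Task 8.

Variances on critical path: σ²_Task 1=11.111, σ²_Task 5=5.444, σ²_Task 8=4.000.
Largest is σ²_Task 1 = 11.111.

Task 1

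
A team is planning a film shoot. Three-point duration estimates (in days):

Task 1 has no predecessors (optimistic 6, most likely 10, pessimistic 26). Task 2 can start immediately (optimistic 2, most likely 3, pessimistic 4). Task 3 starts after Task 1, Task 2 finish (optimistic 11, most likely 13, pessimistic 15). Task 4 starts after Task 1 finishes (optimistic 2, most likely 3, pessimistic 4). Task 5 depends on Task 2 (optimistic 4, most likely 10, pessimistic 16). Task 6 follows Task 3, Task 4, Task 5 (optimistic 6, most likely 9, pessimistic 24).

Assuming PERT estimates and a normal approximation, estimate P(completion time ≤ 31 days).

0.135

te_Task 1 = (6 + 4·10 + 26)/6 = 72/6 = 12; σ²_Task 1 = ((26−6)/6)² = 11.111
te_Task 2 = (2 + 4·3 + 4)/6 = 18/6 = 3; σ²_Task 2 = ((4−2)/6)² = 0.111
te_Task 3 = (11 + 4·13 + 15)/6 = 78/6 = 13; σ²_Task 3 = ((15−11)/6)² = 0.444
te_Task 4 = (2 + 4·3 + 4)/6 = 18/6 = 3; σ²_Task 4 = ((4−2)/6)² = 0.111
te_Task 5 = (4 + 4·10 + 16)/6 = 60/6 = 10; σ²_Task 5 = ((16−4)/6)² = 4.000
te_Task 6 = (6 + 4·9 + 24)/6 = 66/6 = 11; σ²_Task 6 = ((24−6)/6)² = 9.000

Forward pass:
ES_Task 1 = 0; EF_Task 1 = 12
ES_Task 2 = 0; EF_Task 2 = 3
ES_Task 3 = max(EF_Task 1=12, EF_Task 2=3) = 12; EF_Task 3 = 12+13 = 25
ES_Task 4 = 12; EF_Task 4 = 12+3 = 15
ES_Task 5 = 3; EF_Task 5 = 3+10 = 13
ES_Task 6 = max(EF_Task 3=25, EF_Task 4=15, EF_Task 5=13) = 25; EF_Task 6 = 25+11 = 36
Expected project duration μ = 36 days. Critical path: Task 1 → Task 3 → Task 6.

Variance along critical path = 11.111 + 0.444 + 9.000 = 20.556; σ = √20.556 = 4.534 days.
Z = (31 − 36) / 4.534 = -1.103
P(T ≤ 31) = Φ(-1.103) ≈ 0.135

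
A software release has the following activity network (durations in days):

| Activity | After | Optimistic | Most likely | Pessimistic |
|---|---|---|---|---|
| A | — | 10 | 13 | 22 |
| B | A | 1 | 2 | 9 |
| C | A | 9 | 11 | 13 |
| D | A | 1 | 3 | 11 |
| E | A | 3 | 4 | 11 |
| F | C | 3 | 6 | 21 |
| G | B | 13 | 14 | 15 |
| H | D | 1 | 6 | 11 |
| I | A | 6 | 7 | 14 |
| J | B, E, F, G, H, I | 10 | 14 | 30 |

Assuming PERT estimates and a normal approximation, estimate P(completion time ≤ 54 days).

te_A = (10 + 4·13 + 22)/6 = 84/6 = 14; σ²_A = ((22−10)/6)² = 4.000
te_B = (1 + 4·2 + 9)/6 = 18/6 = 3; σ²_B = ((9−1)/6)² = 1.778
te_C = (9 + 4·11 + 13)/6 = 66/6 = 11; σ²_C = ((13−9)/6)² = 0.444
te_D = (1 + 4·3 + 11)/6 = 24/6 = 4; σ²_D = ((11−1)/6)² = 2.778
te_E = (3 + 4·4 + 11)/6 = 30/6 = 5; σ²_E = ((11−3)/6)² = 1.778
te_F = (3 + 4·6 + 21)/6 = 48/6 = 8; σ²_F = ((21−3)/6)² = 9.000
te_G = (13 + 4·14 + 15)/6 = 84/6 = 14; σ²_G = ((15−13)/6)² = 0.111
te_H = (1 + 4·6 + 11)/6 = 36/6 = 6; σ²_H = ((11−1)/6)² = 2.778
te_I = (6 + 4·7 + 14)/6 = 48/6 = 8; σ²_I = ((14−6)/6)² = 1.778
te_J = (10 + 4·14 + 30)/6 = 96/6 = 16; σ²_J = ((30−10)/6)² = 11.111

Forward pass:
ES_A = 0; EF_A = 14
ES_B = 14; EF_B = 14+3 = 17
ES_C = 14; EF_C = 14+11 = 25
ES_D = 14; EF_D = 14+4 = 18
ES_E = 14; EF_E = 14+5 = 19
ES_F = 25; EF_F = 25+8 = 33
ES_G = 17; EF_G = 17+14 = 31
ES_H = 18; EF_H = 18+6 = 24
ES_I = 14; EF_I = 14+8 = 22
ES_J = max(EF_B=17, EF_E=19, EF_F=33, EF_G=31, EF_H=24, EF_I=22) = 33; EF_J = 33+16 = 49
Expected project duration μ = 49 days. Critical path: A → C → F → J.

Variance along critical path = 4.000 + 0.444 + 9.000 + 11.111 = 24.556; σ = √24.556 = 4.955 days.
Z = (54 − 49) / 4.955 = 1.009
P(T ≤ 54) = Φ(1.009) ≈ 0.844

0.844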